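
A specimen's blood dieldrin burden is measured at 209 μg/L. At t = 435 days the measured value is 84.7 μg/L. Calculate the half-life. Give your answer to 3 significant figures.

334 days

A/A₀ = 84.7/209 ≈ 0.40526.
n = log₂(2.4675) ≈ 1.3031 half-lives elapsed in 435 days.
t½ = 435/1.3031 ≈ 333.83 days.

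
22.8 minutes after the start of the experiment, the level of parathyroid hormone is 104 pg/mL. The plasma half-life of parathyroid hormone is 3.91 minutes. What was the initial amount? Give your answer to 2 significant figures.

Number of half-lives elapsed: n = 22.8/3.91 ≈ 5.8312.
A₀ = A × 2^n = 104 × 2^5.8312 = 104 × 56.933 ≈ 5921.1 pg/mL.

5900 pg/mL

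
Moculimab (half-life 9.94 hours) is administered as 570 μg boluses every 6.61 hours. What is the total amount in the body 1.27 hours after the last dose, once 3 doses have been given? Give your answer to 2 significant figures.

The 3 doses were given 14.49, 7.88, 1.27 hours ago.
Total = 570·(1/2)^(14.49/9.94) + 570·(1/2)^(7.88/9.94) + 570·(1/2)^(1.27/9.94)
      = 207.51 + 329.03 + 521.69 ≈ 1058.2 μg.

1100 μg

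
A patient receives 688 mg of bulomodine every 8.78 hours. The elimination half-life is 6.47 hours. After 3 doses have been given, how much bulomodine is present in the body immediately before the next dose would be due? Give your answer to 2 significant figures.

410 mg

The 3 doses were given 26.34, 17.56, 8.78 hours ago.
Total = 688·(1/2)^(26.34/6.47) + 688·(1/2)^(17.56/6.47) + 688·(1/2)^(8.78/6.47)
      = 40.932 + 104.85 + 268.58 ≈ 414.37 mg.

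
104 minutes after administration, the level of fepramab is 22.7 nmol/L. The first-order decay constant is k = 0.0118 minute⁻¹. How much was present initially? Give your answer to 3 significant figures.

t½ = ln 2 / k = 0.69315 / 0.0118 ≈ 58.741 minutes.
Number of half-lives elapsed: n = 104/58.741 ≈ 1.7705.
A₀ = A × 2^n = 22.7 × 2^1.7705 = 22.7 × 3.4117 ≈ 77.445 nmol/L.

77.4 nmol/L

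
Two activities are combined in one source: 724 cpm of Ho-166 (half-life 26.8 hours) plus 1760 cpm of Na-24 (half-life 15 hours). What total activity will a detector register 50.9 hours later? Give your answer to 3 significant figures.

362 cpm

Ho-166: 724 × (1/2)^(50.9/26.8) = 724 × (1/2)^1.8993 ≈ 194.09 cpm.
Na-24: 1760 × (1/2)^(50.9/15) = 1760 × (1/2)^3.3933 ≈ 167.5 cpm.
Total = 194.09 + 167.5 ≈ 361.59 cpm.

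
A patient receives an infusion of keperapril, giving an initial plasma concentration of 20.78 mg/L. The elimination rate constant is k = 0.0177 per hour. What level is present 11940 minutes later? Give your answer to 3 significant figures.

0.614 mg/L

t½ = ln 2 / k = 0.69315 / 0.0177 ≈ 39.161 hours.
Convert the elapsed time: 11940 minutes = 199 hours.
Number of half-lives: n = 199/39.161 ≈ 5.0816.
Remaining = 20.78 × (1/2)^5.0816 = 20.78 × 0.029531 ≈ 0.61366 mg/L.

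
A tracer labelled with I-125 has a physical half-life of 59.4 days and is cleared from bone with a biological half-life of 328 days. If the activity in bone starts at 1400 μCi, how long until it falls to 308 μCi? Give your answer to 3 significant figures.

110 days

1/t_eff = 1/t_phys + 1/t_biol = 1/59.4 + 1/328 = 0.019884 per day.
t_eff = 59.4 × 328 / (59.4 + 328) ≈ 50.292 days.
n = log₂(1400/308) ≈ 2.1844; t = 2.1844 × 50.292 ≈ 109.86 days.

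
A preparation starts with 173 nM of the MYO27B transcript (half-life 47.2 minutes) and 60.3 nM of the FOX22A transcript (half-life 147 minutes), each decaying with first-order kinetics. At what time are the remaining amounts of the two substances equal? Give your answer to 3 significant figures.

106 minutes

Set 173·(1/2)^(t/47.2) = 60.3·(1/2)^(t/147).
Taking log₂: log₂(173/60.3) = t·(1/47.2 − 1/147).
log₂(2.869) = 1.5205; 1/47.2 − 1/147 = 0.014384.
t = 1.5205 / 0.014384 ≈ 105.71 minutes.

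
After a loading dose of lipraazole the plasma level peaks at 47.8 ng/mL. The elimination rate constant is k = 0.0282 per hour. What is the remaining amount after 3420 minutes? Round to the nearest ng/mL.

t½ = ln 2 / k = 0.69315 / 0.0282 ≈ 24.58 hours.
Convert the elapsed time: 3420 minutes = 57 hours.
Number of half-lives: n = 57/24.58 ≈ 2.319.
Remaining = 47.8 × (1/2)^2.319 = 47.8 × 0.20041 ≈ 9.5795 ng/mL.

10 ng/mL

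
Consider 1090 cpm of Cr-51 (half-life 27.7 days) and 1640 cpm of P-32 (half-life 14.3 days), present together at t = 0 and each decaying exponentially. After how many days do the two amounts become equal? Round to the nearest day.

Set 1090·(1/2)^(t/27.7) = 1640·(1/2)^(t/14.3).
Taking log₂: log₂(1090/1640) = t·(1/27.7 − 1/14.3).
log₂(0.66463) = -0.58937; 1/27.7 − 1/14.3 = -0.033829.
t = -0.58937 / -0.033829 ≈ 17.422 days.

17 days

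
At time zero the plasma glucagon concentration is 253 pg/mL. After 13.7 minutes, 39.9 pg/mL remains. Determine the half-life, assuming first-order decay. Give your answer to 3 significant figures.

A/A₀ = 39.9/253 ≈ 0.15771.
n = log₂(6.3409) ≈ 2.6647 half-lives elapsed in 13.7 minutes.
t½ = 13.7/2.6647 ≈ 5.1413 minutes.

5.14 minutes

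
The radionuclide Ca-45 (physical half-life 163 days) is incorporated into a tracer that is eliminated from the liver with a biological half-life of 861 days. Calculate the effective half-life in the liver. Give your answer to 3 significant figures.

137 days

1/t_eff = 1/t_phys + 1/t_biol = 1/163 + 1/861 = 0.0072964 per day.
t_eff = 163 × 861 / (163 + 861) ≈ 137.05 days.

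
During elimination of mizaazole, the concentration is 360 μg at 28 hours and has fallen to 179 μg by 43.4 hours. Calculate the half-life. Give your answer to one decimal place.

Over Δt = 43.4 − 28 = 15.4 hours, the level fell by a factor of 360/179 ≈ 2.0112.
n = log₂(2.0112) ≈ 1.008 half-lives, so t½ = 15.4/1.008 ≈ 15.277 hours.

15.3 hours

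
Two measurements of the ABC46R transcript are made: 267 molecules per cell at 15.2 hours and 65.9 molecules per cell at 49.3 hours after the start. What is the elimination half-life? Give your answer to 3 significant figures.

16.9 hours

Over Δt = 49.3 − 15.2 = 34.1 hours, the level fell by a factor of 267/65.9 ≈ 4.0516.
n = log₂(4.0516) ≈ 2.0185 half-lives, so t½ = 34.1/2.0185 ≈ 16.894 hours.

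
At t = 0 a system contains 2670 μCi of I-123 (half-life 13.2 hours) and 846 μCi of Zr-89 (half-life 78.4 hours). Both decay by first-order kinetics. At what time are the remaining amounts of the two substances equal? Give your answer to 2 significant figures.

Set 2670·(1/2)^(t/13.2) = 846·(1/2)^(t/78.4).
Taking log₂: log₂(2670/846) = t·(1/13.2 − 1/78.4).
log₂(3.156) = 1.6581; 1/13.2 − 1/78.4 = 0.063002.
t = 1.6581 / 0.063002 ≈ 26.318 hours.

26 hours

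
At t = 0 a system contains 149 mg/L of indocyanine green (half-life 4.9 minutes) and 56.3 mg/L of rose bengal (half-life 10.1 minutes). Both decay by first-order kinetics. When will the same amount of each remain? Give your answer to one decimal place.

13.4 minutes

Set 149·(1/2)^(t/4.9) = 56.3·(1/2)^(t/10.1).
Taking log₂: log₂(149/56.3) = t·(1/4.9 − 1/10.1).
log₂(2.6465) = 1.4041; 1/4.9 − 1/10.1 = 0.10507.
t = 1.4041 / 0.10507 ≈ 13.363 minutes.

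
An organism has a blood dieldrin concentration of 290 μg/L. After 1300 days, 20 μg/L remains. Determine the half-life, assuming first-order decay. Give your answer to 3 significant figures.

A/A₀ = 20/290 ≈ 0.068966.
n = log₂(14.5) ≈ 3.858 half-lives elapsed in 1300 days.
t½ = 1300/3.858 ≈ 336.96 days.

337 days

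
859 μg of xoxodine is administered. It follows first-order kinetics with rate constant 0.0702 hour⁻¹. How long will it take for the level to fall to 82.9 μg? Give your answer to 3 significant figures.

33.3 hours

t½ = ln 2 / λ = 0.69315 / 0.0702 ≈ 9.8739 hours.
Fraction remaining = 82.9/859 ≈ 0.096508.
n = log₂(859/82.9) = ln(10.362)/ln 2 ≈ 3.3732 half-lives.
t = n × t½ = 3.3732 × 9.8739 ≈ 33.307 hours.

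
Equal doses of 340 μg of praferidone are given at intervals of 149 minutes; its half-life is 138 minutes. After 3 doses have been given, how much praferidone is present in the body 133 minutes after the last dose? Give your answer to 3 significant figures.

The 3 doses were given 431, 282, 133 minutes ago.
Total = 340·(1/2)^(431/138) + 340·(1/2)^(282/138) + 340·(1/2)^(133/138)
      = 39.022 + 82.477 + 174.32 ≈ 295.82 μg.

296 μg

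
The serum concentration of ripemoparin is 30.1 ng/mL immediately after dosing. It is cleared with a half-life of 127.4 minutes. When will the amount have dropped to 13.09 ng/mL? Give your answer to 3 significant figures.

Fraction remaining = 13.09/30.1 ≈ 0.43488.
n = log₂(30.1/13.09) = ln(2.2995)/ln 2 ≈ 1.2013 half-lives.
t = n × t½ = 1.2013 × 127.4 ≈ 153.05 minutes.

153 minutes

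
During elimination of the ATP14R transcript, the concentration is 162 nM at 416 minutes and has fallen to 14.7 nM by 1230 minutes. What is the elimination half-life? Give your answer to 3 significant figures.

Over Δt = 1230 − 416 = 814 minutes, the level fell by a factor of 162/14.7 ≈ 11.02.
n = log₂(11.02) ≈ 3.4621 half-lives, so t½ = 814/3.4621 ≈ 235.12 minutes.

235 minutes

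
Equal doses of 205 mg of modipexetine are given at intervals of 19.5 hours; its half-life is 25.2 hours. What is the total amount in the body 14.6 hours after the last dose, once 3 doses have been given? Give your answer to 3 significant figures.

264 mg

The 3 doses were given 53.6, 34.1, 14.6 hours ago.
Total = 205·(1/2)^(53.6/25.2) + 205·(1/2)^(34.1/25.2) + 205·(1/2)^(14.6/25.2)
      = 46.932 + 80.243 + 137.2 ≈ 264.37 mg.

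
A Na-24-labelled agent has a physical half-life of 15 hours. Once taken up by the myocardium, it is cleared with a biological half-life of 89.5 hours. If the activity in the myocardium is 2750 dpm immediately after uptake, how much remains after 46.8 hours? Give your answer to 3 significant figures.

1/t_eff = 1/t_phys + 1/t_biol = 1/15 + 1/89.5 = 0.07784 per hour.
t_eff = 15 × 89.5 / (15 + 89.5) ≈ 12.847 hours.
Remaining = 2750 × (1/2)^(46.8/12.847) = 2750 × (1/2)^3.6429 ≈ 220.15 dpm.

220 dpm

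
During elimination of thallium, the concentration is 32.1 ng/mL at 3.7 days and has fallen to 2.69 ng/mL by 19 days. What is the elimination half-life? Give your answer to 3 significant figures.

4.28 days

Over Δt = 19 − 3.7 = 15.3 days, the level fell by a factor of 32.1/2.69 ≈ 11.933.
n = log₂(11.933) ≈ 3.5769 half-lives, so t½ = 15.3/3.5769 ≈ 4.2775 days.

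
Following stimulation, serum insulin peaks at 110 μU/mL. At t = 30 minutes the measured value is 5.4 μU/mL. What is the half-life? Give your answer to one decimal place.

6.9 minutes

A/A₀ = 5.4/110 ≈ 0.049091.
n = log₂(20.37) ≈ 4.3484 half-lives elapsed in 30 minutes.
t½ = 30/4.3484 ≈ 6.8991 minutes.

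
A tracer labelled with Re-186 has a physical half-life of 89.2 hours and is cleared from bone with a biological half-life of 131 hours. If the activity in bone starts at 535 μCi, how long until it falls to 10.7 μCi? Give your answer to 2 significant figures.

1/t_eff = 1/t_phys + 1/t_biol = 1/89.2 + 1/131 = 0.018844 per hour.
t_eff = 89.2 × 131 / (89.2 + 131) ≈ 53.066 hours.
n = log₂(535/10.7) ≈ 5.6439; t = 5.6439 × 53.066 ≈ 299.5 hours.

300 hours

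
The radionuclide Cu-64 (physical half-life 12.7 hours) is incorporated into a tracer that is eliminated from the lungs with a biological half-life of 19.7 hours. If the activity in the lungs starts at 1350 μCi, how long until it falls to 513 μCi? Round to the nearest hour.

1/t_eff = 1/t_phys + 1/t_biol = 1/12.7 + 1/19.7 = 0.1295 per hour.
t_eff = 12.7 × 19.7 / (12.7 + 19.7) ≈ 7.7219 hours.
n = log₂(1350/513) ≈ 1.3959; t = 1.3959 × 7.7219 ≈ 10.779 hours.

11 hours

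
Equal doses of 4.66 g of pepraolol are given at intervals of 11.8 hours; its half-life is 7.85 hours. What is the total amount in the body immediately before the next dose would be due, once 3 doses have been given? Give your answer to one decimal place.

The 3 doses were given 35.4, 23.6, 11.8 hours ago.
Total = 4.66·(1/2)^(35.4/7.85) + 4.66·(1/2)^(23.6/7.85) + 4.66·(1/2)^(11.8/7.85)
      = 0.20459 + 0.57993 + 1.6439 ≈ 2.4284 g.

2.4 g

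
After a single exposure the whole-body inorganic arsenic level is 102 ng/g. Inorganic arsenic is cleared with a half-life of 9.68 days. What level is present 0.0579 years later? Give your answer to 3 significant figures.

Convert the elapsed time: 0.0579 years = 21.1335 days.
Number of half-lives: n = 21.1335/9.68 ≈ 2.1832.
Remaining = 102 × (1/2)^2.1832 = 102 × 0.22018 ≈ 22.459 ng/g.

22.5 ng/g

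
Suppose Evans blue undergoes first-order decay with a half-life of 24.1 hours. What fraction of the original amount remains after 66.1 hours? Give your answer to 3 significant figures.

n = 66.1/24.1 ≈ 2.7427 half-lives.
Fraction remaining = (1/2)^2.7427 ≈ 0.1494.

0.149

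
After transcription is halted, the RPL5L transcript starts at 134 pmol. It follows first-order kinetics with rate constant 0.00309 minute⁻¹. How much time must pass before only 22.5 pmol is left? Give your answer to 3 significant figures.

t½ = ln 2 / k = 0.69315 / 0.00309 ≈ 224.32 minutes.
Fraction remaining = 22.5/134 ≈ 0.16791.
n = log₂(134/22.5) = ln(5.9556)/ln 2 ≈ 2.5742 half-lives.
t = n × t½ = 2.5742 × 224.32 ≈ 577.45 minutes.

577 minutes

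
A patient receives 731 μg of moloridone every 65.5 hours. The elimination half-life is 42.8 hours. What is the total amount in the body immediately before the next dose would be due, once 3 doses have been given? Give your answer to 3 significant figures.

The 3 doses were given 196.5, 131, 65.5 hours ago.
Total = 731·(1/2)^(196.5/42.8) + 731·(1/2)^(131/42.8) + 731·(1/2)^(65.5/42.8)
      = 30.329 + 87.607 + 253.06 ≈ 371 μg.

371 μg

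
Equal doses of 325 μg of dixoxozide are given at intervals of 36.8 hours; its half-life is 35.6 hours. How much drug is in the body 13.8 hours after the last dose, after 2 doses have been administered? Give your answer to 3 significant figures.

370 μg

The 2 doses were given 50.6, 13.8 hours ago.
Total = 325·(1/2)^(50.6/35.6) + 325·(1/2)^(13.8/35.6)
      = 121.34 + 248.42 ≈ 369.77 μg.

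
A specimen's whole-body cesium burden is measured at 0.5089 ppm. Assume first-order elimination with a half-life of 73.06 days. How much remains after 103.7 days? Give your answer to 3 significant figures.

Number of half-lives: n = 103.7/73.06 ≈ 1.4194.
Remaining = 0.5089 × (1/2)^1.4194 = 0.5089 × 0.37387 ≈ 0.19026 ppm.

0.190 ppm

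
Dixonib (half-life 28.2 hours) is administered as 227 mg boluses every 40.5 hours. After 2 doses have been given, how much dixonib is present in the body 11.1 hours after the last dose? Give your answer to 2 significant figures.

The 2 doses were given 51.6, 11.1 hours ago.
Total = 227·(1/2)^(51.6/28.2) + 227·(1/2)^(11.1/28.2)
      = 63.856 + 172.8 ≈ 236.65 mg.

240 mg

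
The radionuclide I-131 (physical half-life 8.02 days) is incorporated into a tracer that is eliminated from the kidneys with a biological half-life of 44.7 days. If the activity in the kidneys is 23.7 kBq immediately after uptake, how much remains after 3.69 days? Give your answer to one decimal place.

16.3 kBq

1/t_eff = 1/t_phys + 1/t_biol = 1/8.02 + 1/44.7 = 0.14706 per day.
t_eff = 8.02 × 44.7 / (8.02 + 44.7) ≈ 6.8 days.
Remaining = 23.7 × (1/2)^(3.69/6.8) = 23.7 × (1/2)^0.54265 ≈ 16.27 kBq.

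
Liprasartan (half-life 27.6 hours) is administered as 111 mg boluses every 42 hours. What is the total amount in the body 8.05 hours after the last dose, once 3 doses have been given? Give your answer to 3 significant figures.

The 3 doses were given 92.05, 50.05, 8.05 hours ago.
Total = 111·(1/2)^(92.05/27.6) + 111·(1/2)^(50.05/27.6) + 111·(1/2)^(8.05/27.6)
      = 10.999 + 31.582 + 90.682 ≈ 133.26 mg.

133 mg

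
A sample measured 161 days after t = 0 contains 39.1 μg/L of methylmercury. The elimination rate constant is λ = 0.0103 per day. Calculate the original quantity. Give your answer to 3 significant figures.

205 μg/L

t½ = ln 2 / λ = 0.69315 / 0.0103 ≈ 67.296 days.
Number of half-lives elapsed: n = 161/67.296 ≈ 2.3924.
A₀ = A × 2^n = 39.1 × 2^2.3924 = 39.1 × 5.2504 ≈ 205.29 μg/L.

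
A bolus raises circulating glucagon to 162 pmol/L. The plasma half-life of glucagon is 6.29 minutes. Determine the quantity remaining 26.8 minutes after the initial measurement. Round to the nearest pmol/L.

8 pmol/L

Number of half-lives: n = 26.8/6.29 ≈ 4.2607.
Remaining = 162 × (1/2)^4.2607 = 162 × 0.052167 ≈ 8.451 pmol/L.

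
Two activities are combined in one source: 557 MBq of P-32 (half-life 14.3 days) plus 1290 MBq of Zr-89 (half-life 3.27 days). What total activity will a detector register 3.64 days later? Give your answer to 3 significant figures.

1060 MBq

P-32: 557 × (1/2)^(3.64/14.3) = 557 × (1/2)^0.25455 ≈ 466.91 MBq.
Zr-89: 1290 × (1/2)^(3.64/3.27) = 1290 × (1/2)^1.1131 ≈ 596.35 MBq.
Total = 466.91 + 596.35 ≈ 1063.3 MBq.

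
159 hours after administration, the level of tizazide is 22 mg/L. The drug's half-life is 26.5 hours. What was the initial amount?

Number of half-lives elapsed: n = 159/26.5 ≈ 6.
A₀ = A × 2^n = 22 × 2^6 = 22 × 64 ≈ 1408 mg/L.

1408 mg/L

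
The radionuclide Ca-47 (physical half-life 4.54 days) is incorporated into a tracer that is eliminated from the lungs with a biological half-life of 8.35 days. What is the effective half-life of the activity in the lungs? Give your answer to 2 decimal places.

2.94 days

1/t_eff = 1/t_phys + 1/t_biol = 1/4.54 + 1/8.35 = 0.34002 per day.
t_eff = 4.54 × 8.35 / (4.54 + 8.35) ≈ 2.941 days.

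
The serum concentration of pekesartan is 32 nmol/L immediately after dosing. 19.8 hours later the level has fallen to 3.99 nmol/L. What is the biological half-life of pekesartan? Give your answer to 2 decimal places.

6.59 hours

A/A₀ = 3.99/32 ≈ 0.12469.
n = log₂(8.0201) ≈ 3.0036 half-lives elapsed in 19.8 hours.
t½ = 19.8/3.0036 ≈ 6.5921 hours.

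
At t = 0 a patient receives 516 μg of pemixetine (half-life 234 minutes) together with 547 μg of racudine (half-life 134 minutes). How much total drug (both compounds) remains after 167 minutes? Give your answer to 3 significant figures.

545 μg

pemixetine: 516 × (1/2)^(167/234) = 516 × (1/2)^0.71368 ≈ 314.64 μg.
racudine: 547 × (1/2)^(167/134) = 547 × (1/2)^1.2463 ≈ 230.58 μg.
Total = 314.64 + 230.58 ≈ 545.22 μg.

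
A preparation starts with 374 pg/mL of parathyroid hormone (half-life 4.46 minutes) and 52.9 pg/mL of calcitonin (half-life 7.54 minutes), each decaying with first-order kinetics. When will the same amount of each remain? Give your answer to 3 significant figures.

Set 374·(1/2)^(t/4.46) = 52.9·(1/2)^(t/7.54).
Taking log₂: log₂(374/52.9) = t·(1/4.46 − 1/7.54).
log₂(7.0699) = 2.8217; 1/4.46 − 1/7.54 = 0.091589.
t = 2.8217 / 0.091589 ≈ 30.808 minutes.

30.8 minutes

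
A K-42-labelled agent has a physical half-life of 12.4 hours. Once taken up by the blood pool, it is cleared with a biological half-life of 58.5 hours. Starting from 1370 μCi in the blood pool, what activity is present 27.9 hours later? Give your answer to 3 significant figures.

1/t_eff = 1/t_phys + 1/t_biol = 1/12.4 + 1/58.5 = 0.097739 per hour.
t_eff = 12.4 × 58.5 / (12.4 + 58.5) ≈ 10.231 hours.
Remaining = 1370 × (1/2)^(27.9/10.231) = 1370 × (1/2)^2.7269 ≈ 206.94 μCi.

207 μCi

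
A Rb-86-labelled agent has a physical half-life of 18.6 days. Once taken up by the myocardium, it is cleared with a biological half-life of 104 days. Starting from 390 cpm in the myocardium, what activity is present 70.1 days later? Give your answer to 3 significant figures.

17.9 cpm

1/t_eff = 1/t_phys + 1/t_biol = 1/18.6 + 1/104 = 0.063379 per day.
t_eff = 18.6 × 104 / (18.6 + 104) ≈ 15.778 days.
Remaining = 390 × (1/2)^(70.1/15.778) = 390 × (1/2)^4.4429 ≈ 17.932 cpm.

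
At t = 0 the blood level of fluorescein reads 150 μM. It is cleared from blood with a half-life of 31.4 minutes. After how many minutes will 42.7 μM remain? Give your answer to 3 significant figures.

Fraction remaining = 42.7/150 ≈ 0.28467.
n = log₂(150/42.7) = ln(3.5129)/ln 2 ≈ 1.8127 half-lives.
t = n × t½ = 1.8127 × 31.4 ≈ 56.917 minutes.

56.9 minutes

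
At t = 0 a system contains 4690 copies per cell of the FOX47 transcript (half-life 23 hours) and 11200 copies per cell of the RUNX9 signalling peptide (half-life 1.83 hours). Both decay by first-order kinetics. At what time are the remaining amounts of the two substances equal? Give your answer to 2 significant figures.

2.5 hours

Set 4690·(1/2)^(t/23) = 11200·(1/2)^(t/1.83).
Taking log₂: log₂(4690/11200) = t·(1/23 − 1/1.83).
log₂(0.41875) = -1.2558; 1/23 − 1/1.83 = -0.50297.
t = -1.2558 / -0.50297 ≈ 2.4968 hours.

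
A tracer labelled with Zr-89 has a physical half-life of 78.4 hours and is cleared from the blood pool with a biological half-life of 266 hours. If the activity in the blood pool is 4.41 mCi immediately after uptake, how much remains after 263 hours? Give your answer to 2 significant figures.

1/t_eff = 1/t_phys + 1/t_biol = 1/78.4 + 1/266 = 0.016515 per hour.
t_eff = 78.4 × 266 / (78.4 + 266) ≈ 60.553 hours.
Remaining = 4.41 × (1/2)^(263/60.553) = 4.41 × (1/2)^4.3433 ≈ 0.21726 mCi.

0.22 mCi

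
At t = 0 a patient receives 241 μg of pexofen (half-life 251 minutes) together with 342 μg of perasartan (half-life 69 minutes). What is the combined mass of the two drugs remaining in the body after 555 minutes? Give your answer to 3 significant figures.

53.3 μg

pexofen: 241 × (1/2)^(555/251) = 241 × (1/2)^2.2112 ≈ 52.047 μg.
perasartan: 342 × (1/2)^(555/69) = 342 × (1/2)^8.0435 ≈ 1.2963 μg.
Total = 52.047 + 1.2963 ≈ 53.343 μg.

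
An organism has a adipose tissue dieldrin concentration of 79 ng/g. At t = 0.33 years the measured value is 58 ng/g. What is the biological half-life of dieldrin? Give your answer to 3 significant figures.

0.740 years

A/A₀ = 58/79 ≈ 0.73418.
n = log₂(1.3621) ≈ 0.4458 half-lives elapsed in 0.33 years.
t½ = 0.33/0.4458 ≈ 0.74024 years.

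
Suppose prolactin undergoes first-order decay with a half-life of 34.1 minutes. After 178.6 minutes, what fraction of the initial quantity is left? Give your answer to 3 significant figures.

0.0265

n = 178.6/34.1 ≈ 5.2375 half-lives.
Fraction remaining = (1/2)^5.2375 ≈ 0.026506.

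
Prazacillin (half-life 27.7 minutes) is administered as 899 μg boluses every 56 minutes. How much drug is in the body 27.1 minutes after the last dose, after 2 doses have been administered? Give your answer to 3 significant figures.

The 2 doses were given 83.1, 27.1 minutes ago.
Total = 899·(1/2)^(83.1/27.7) + 899·(1/2)^(27.1/27.7)
      = 112.38 + 456.3 ≈ 568.67 μg.

569 μg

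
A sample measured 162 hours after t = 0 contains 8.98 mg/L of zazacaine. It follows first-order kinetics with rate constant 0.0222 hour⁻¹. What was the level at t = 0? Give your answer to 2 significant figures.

330 mg/L

t½ = ln 2 / λ = 0.69315 / 0.0222 ≈ 31.223 hours.
Number of half-lives elapsed: n = 162/31.223 ≈ 5.1885.
A₀ = A × 2^n = 8.98 × 2^5.1885 = 8.98 × 36.467 ≈ 327.47 mg/L.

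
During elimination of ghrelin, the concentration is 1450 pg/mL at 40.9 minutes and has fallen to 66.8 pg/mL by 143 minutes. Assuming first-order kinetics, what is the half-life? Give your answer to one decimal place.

Over Δt = 143 − 40.9 = 102.1 minutes, the level fell by a factor of 1450/66.8 ≈ 21.707.
n = log₂(21.707) ≈ 4.4401 half-lives, so t½ = 102.1/4.4401 ≈ 22.995 minutes.

23.0 minutes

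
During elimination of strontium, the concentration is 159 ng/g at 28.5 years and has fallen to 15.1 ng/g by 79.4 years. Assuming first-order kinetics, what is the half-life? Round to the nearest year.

Over Δt = 79.4 − 28.5 = 50.9 years, the level fell by a factor of 159/15.1 ≈ 10.53.
n = log₂(10.53) ≈ 3.3964 half-lives, so t½ = 50.9/3.3964 ≈ 14.986 years.

15 years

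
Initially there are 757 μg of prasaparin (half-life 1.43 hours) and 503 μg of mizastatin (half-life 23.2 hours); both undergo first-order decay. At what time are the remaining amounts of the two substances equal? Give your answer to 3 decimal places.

Set 757·(1/2)^(t/1.43) = 503·(1/2)^(t/23.2).
Taking log₂: log₂(757/503) = t·(1/1.43 − 1/23.2).
log₂(1.505) = 0.58973; 1/1.43 − 1/23.2 = 0.6562.
t = 0.58973 / 0.6562 ≈ 0.89872 hours.

0.899 hours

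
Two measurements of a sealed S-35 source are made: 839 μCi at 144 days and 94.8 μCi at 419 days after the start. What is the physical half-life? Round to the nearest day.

Over Δt = 419 − 144 = 275 days, the level fell by a factor of 839/94.8 ≈ 8.8502.
n = log₂(8.8502) ≈ 3.1457 half-lives, so t½ = 275/3.1457 ≈ 87.421 days.

87 days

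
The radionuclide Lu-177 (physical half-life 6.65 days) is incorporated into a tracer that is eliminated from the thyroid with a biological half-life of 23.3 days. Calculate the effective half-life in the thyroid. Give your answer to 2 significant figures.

1/t_eff = 1/t_phys + 1/t_biol = 1/6.65 + 1/23.3 = 0.19329 per day.
t_eff = 6.65 × 23.3 / (6.65 + 23.3) ≈ 5.1735 days.

5.2 days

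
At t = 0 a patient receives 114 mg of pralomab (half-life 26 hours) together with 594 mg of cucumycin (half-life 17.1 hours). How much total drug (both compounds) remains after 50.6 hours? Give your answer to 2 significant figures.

110 mg

pralomab: 114 × (1/2)^(50.6/26) = 114 × (1/2)^1.9462 ≈ 29.584 mg.
cucumycin: 594 × (1/2)^(50.6/17.1) = 594 × (1/2)^2.9591 ≈ 76.387 mg.
Total = 29.584 + 76.387 ≈ 105.97 mg.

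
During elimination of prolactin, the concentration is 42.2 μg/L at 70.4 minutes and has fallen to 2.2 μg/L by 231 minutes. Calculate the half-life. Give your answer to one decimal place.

Over Δt = 231 − 70.4 = 160.6 minutes, the level fell by a factor of 42.2/2.2 ≈ 19.182.
n = log₂(19.182) ≈ 4.2617 half-lives, so t½ = 160.6/4.2617 ≈ 37.685 minutes.

37.7 minutes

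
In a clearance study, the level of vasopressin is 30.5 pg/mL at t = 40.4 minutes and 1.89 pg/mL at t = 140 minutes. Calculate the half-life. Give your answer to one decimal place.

24.8 minutes

Over Δt = 140 − 40.4 = 99.6 minutes, the level fell by a factor of 30.5/1.89 ≈ 16.138.
n = log₂(16.138) ≈ 4.0124 half-lives, so t½ = 99.6/4.0124 ≈ 24.823 minutes.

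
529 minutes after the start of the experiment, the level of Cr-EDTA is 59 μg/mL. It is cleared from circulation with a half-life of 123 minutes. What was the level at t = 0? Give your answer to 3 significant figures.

1160 μg/mL

Number of half-lives elapsed: n = 529/123 ≈ 4.3008.
A₀ = A × 2^n = 59 × 2^4.3008 = 59 × 19.709 ≈ 1162.9 μg/mL.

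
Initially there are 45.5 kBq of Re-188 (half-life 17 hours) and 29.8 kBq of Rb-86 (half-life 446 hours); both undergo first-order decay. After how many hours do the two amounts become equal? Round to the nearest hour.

Set 45.5·(1/2)^(t/17) = 29.8·(1/2)^(t/446).
Taking log₂: log₂(45.5/29.8) = t·(1/17 − 1/446).
log₂(1.5268) = 0.61055; 1/17 − 1/446 = 0.056581.
t = 0.61055 / 0.056581 ≈ 10.791 hours.

11 hours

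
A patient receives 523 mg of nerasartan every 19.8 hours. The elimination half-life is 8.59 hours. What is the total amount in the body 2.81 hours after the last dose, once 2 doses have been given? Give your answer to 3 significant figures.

The 2 doses were given 22.61, 2.81 hours ago.
Total = 523·(1/2)^(22.61/8.59) + 523·(1/2)^(2.81/8.59)
      = 84.363 + 416.9 ≈ 501.26 mg.

501 mg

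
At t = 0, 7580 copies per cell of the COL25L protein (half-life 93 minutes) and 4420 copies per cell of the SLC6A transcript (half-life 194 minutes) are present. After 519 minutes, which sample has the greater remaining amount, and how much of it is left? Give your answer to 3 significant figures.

SLC6A transcript, 692 copies per cell

COL25L protein: 7580 × (1/2)^5.5806 ≈ 158.39 copies per cell.
SLC6A transcript: 4420 × (1/2)^2.6753 ≈ 691.97 copies per cell.
SLC6A transcript has more remaining, at ≈ 691.97 copies per cell.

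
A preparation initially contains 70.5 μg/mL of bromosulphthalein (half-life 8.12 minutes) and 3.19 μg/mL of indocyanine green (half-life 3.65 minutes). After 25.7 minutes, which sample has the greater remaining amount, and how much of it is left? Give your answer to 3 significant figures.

bromosulphthalein: 70.5 × (1/2)^3.165 ≈ 7.86 μg/mL.
indocyanine green: 3.19 × (1/2)^7.0411 ≈ 0.024222 μg/mL.
Bromosulphthalein has more remaining, at ≈ 7.86 μg/mL.

bromosulphthalein, 7.86 μg/mL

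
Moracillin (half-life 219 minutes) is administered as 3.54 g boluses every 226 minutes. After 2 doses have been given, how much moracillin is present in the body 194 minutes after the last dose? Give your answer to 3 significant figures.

The 2 doses were given 420, 194 minutes ago.
Total = 3.54·(1/2)^(420/219) + 3.54·(1/2)^(194/219)
      = 0.93688 + 1.9157 ≈ 2.8526 g.

2.85 g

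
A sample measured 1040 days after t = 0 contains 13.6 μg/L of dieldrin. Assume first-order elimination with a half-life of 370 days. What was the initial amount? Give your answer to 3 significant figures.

95.4 μg/L

Number of half-lives elapsed: n = 1040/370 ≈ 2.8108.
A₀ = A × 2^n = 13.6 × 2^2.8108 = 13.6 × 7.0168 ≈ 95.428 μg/L.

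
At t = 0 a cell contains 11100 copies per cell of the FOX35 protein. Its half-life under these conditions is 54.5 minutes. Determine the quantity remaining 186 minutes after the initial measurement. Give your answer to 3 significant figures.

Number of half-lives: n = 186/54.5 ≈ 3.4128.
Remaining = 11100 × (1/2)^3.4128 = 11100 × 0.093893 ≈ 1042.2 copies per cell.

1040 copies per cell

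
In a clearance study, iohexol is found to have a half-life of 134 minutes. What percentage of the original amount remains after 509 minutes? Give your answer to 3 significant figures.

n = 509/134 ≈ 3.7985 half-lives.
Fraction remaining = (1/2)^3.7985 ≈ 0.071868, i.e. 7.1868%.

7.19%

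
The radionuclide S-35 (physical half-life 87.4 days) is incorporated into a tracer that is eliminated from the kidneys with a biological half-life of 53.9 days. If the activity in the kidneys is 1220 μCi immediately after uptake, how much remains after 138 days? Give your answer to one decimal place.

1/t_eff = 1/t_phys + 1/t_biol = 1/87.4 + 1/53.9 = 0.029995 per day.
t_eff = 87.4 × 53.9 / (87.4 + 53.9) ≈ 33.339 days.
Remaining = 1220 × (1/2)^(138/33.339) = 1220 × (1/2)^4.1392 ≈ 69.235 μCi.

69.2 μCi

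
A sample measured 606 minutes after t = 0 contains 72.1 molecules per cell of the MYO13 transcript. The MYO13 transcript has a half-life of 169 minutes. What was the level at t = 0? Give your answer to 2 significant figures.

870 molecules per cell

Number of half-lives elapsed: n = 606/169 ≈ 3.5858.
A₀ = A × 2^n = 72.1 × 2^3.5858 = 72.1 × 12.007 ≈ 865.7 molecules per cell.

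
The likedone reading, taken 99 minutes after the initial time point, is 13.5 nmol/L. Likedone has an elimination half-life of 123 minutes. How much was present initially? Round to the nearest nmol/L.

24 nmol/L

Number of half-lives elapsed: n = 99/123 ≈ 0.80488.
A₀ = A × 2^n = 13.5 × 2^0.80488 = 13.5 × 1.747 ≈ 23.584 nmol/L.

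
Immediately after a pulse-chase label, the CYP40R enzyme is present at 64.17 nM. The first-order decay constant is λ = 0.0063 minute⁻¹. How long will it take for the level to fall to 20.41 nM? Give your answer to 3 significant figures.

182 minutes

t½ = ln 2 / λ = 0.69315 / 0.0063 ≈ 110.02 minutes.
Fraction remaining = 20.41/64.17 ≈ 0.31806.
n = log₂(64.17/20.41) = ln(3.144)/ln 2 ≈ 1.6526 half-lives.
t = n × t½ = 1.6526 × 110.02 ≈ 181.83 minutes.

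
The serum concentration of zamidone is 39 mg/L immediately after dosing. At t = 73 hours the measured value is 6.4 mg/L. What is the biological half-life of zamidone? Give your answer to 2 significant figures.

28 hours

A/A₀ = 6.4/39 ≈ 0.1641.
n = log₂(6.0938) ≈ 2.6073 half-lives elapsed in 73 hours.
t½ = 73/2.6073 ≈ 27.998 hours.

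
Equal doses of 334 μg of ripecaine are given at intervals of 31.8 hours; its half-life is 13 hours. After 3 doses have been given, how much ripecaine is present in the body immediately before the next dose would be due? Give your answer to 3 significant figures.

The 3 doses were given 95.4, 63.6, 31.8 hours ago.
Total = 334·(1/2)^(95.4/13) + 334·(1/2)^(63.6/13) + 334·(1/2)^(31.8/13)
      = 2.0637 + 11.246 + 61.289 ≈ 74.599 μg.

74.6 μg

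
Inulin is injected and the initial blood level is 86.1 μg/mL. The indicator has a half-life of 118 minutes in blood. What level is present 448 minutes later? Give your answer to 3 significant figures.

Number of half-lives: n = 448/118 ≈ 3.7966.
Remaining = 86.1 × (1/2)^3.7966 = 86.1 × 0.071963 ≈ 6.196 μg/mL.

6.20 μg/mL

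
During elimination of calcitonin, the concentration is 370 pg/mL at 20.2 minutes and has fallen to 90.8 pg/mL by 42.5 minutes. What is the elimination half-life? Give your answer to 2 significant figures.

11 minutes

Over Δt = 42.5 − 20.2 = 22.3 minutes, the level fell by a factor of 370/90.8 ≈ 4.0749.
n = log₂(4.0749) ≈ 2.0268 half-lives, so t½ = 22.3/2.0268 ≈ 11.003 minutes.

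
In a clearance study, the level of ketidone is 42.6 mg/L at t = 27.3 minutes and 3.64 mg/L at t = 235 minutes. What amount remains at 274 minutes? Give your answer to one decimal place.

2.3 mg/L

Over Δt = 235 − 27.3 = 207.7 minutes, the level fell by a factor of 42.6/3.64 ≈ 11.703.
n = log₂(11.703) ≈ 3.5488 half-lives, so t½ = 207.7/3.5488 ≈ 58.526 minutes.
From t = 235 to t = 274: 3.64 × (1/2)^((274−235)/58.526) ≈ 2.2935 mg/L.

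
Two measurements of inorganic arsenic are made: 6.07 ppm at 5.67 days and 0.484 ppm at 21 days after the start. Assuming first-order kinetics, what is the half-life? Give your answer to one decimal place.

4.2 days

Over Δt = 21 − 5.67 = 15.33 days, the level fell by a factor of 6.07/0.484 ≈ 12.541.
n = log₂(12.541) ≈ 3.6486 half-lives, so t½ = 15.33/3.6486 ≈ 4.2016 days.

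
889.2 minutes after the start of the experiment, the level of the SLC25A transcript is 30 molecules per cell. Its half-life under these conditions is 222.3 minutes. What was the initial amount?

480 molecules per cell

Number of half-lives elapsed: n = 889.2/222.3 ≈ 4.
A₀ = A × 2^n = 30 × 2^4 = 30 × 16 ≈ 480 molecules per cell.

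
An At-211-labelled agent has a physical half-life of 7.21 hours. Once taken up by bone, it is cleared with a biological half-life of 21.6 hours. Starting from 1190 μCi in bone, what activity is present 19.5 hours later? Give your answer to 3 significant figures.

97.6 μCi

1/t_eff = 1/t_phys + 1/t_biol = 1/7.21 + 1/21.6 = 0.18499 per hour.
t_eff = 7.21 × 21.6 / (7.21 + 21.6) ≈ 5.4056 hours.
Remaining = 1190 × (1/2)^(19.5/5.4056) = 1190 × (1/2)^3.6074 ≈ 97.639 μCi.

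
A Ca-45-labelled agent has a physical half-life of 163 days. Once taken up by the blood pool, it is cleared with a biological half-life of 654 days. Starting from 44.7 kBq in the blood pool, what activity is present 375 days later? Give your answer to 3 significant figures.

1/t_eff = 1/t_phys + 1/t_biol = 1/163 + 1/654 = 0.007664 per day.
t_eff = 163 × 654 / (163 + 654) ≈ 130.48 days.
Remaining = 44.7 × (1/2)^(375/130.48) = 44.7 × (1/2)^2.874 ≈ 6.0974 kBq.

6.10 kBq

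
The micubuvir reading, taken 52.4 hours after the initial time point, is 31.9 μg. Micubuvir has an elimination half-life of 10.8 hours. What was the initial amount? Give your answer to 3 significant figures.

921 μg

Number of half-lives elapsed: n = 52.4/10.8 ≈ 4.8519.
A₀ = A × 2^n = 31.9 × 2^4.8519 = 31.9 × 28.877 ≈ 921.18 μg.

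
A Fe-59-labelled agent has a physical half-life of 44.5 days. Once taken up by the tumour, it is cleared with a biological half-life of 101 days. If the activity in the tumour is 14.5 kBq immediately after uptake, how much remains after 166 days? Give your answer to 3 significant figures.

1/t_eff = 1/t_phys + 1/t_biol = 1/44.5 + 1/101 = 0.032373 per day.
t_eff = 44.5 × 101 / (44.5 + 101) ≈ 30.89 days.
Remaining = 14.5 × (1/2)^(166/30.89) = 14.5 × (1/2)^5.3739 ≈ 0.34967 kBq.

0.350 kBq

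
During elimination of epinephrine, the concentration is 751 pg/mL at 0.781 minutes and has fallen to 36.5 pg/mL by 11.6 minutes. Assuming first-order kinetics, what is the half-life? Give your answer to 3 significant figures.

Over Δt = 11.6 − 0.781 = 10.819 minutes, the level fell by a factor of 751/36.5 ≈ 20.575.
n = log₂(20.575) ≈ 4.3628 half-lives, so t½ = 10.819/4.3628 ≈ 2.4798 minutes.

2.48 minutes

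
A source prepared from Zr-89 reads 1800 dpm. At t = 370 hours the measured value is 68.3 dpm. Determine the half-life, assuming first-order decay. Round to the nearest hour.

A/A₀ = 68.3/1800 ≈ 0.037944.
n = log₂(26.354) ≈ 4.72 half-lives elapsed in 370 hours.
t½ = 370/4.72 ≈ 78.39 hours.

78 hours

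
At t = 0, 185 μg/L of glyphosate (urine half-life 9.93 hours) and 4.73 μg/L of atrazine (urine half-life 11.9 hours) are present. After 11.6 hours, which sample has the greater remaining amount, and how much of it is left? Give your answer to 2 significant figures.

glyphosate, 82 μg/L

glyphosate: 185 × (1/2)^1.1682 ≈ 82.322 μg/L.
atrazine: 4.73 × (1/2)^0.97479 ≈ 2.4067 μg/L.
Glyphosate has more remaining, at ≈ 82.322 μg/L.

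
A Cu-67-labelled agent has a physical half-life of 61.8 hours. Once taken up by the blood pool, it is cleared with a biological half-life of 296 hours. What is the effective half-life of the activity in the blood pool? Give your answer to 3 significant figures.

51.1 hours

1/t_eff = 1/t_phys + 1/t_biol = 1/61.8 + 1/296 = 0.01956 per hour.
t_eff = 61.8 × 296 / (61.8 + 296) ≈ 51.126 hours.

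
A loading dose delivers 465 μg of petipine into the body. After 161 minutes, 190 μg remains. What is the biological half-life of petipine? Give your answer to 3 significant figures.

A/A₀ = 190/465 ≈ 0.4086.
n = log₂(2.4474) ≈ 1.2912 half-lives elapsed in 161 minutes.
t½ = 161/1.2912 ≈ 124.69 minutes.

125 minutes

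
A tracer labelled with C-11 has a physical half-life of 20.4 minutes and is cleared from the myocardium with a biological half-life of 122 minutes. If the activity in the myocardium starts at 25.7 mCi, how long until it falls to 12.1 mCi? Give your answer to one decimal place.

1/t_eff = 1/t_phys + 1/t_biol = 1/20.4 + 1/122 = 0.057216 per minute.
t_eff = 20.4 × 122 / (20.4 + 122) ≈ 17.478 minutes.
n = log₂(25.7/12.1) ≈ 1.0868; t = 1.0868 × 17.478 ≈ 18.994 minutes.

19.0 minutes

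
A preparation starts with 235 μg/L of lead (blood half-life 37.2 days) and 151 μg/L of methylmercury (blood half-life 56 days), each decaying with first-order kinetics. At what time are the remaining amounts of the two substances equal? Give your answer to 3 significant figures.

70.7 days

Set 235·(1/2)^(t/37.2) = 151·(1/2)^(t/56).
Taking log₂: log₂(235/151) = t·(1/37.2 − 1/56).
log₂(1.5563) = 0.63811; 1/37.2 − 1/56 = 0.0090246.
t = 0.63811 / 0.0090246 ≈ 70.708 days.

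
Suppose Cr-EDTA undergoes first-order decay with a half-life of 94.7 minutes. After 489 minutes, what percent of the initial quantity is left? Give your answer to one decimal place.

n = 489/94.7 ≈ 5.1637 half-lives.
Fraction remaining = (1/2)^5.1637 ≈ 0.027898, i.e. 2.7898%.

2.8%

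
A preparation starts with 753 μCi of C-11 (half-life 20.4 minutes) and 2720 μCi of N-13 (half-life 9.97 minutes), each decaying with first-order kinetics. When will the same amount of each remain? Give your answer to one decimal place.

Set 753·(1/2)^(t/20.4) = 2720·(1/2)^(t/9.97).
Taking log₂: log₂(753/2720) = t·(1/20.4 − 1/9.97).
log₂(0.27684) = -1.8529; 1/20.4 − 1/9.97 = -0.051281.
t = -1.8529 / -0.051281 ≈ 36.132 minutes.

36.1 minutes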